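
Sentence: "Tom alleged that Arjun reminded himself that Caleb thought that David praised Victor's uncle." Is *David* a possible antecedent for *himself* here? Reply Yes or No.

*himself* is a reflexive; Principle A requires it to be bound within its binding domain — the clause headed by 'reminded'.
— David: subject of the clause headed by 'praised'; does not c-command the reflexive — cannot bind it (Principle A).

No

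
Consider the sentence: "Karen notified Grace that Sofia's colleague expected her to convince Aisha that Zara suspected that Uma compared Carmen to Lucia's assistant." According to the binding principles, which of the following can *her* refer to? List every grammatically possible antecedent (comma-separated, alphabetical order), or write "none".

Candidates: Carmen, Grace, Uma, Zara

Grace

*her* is a pronoun; Principle B requires it to be free in its binding domain — the clause headed by 'expected'.
— Carmen: object of the clause headed by 'compared'; is c-commanded by the pronoun; coreference would bind this R-expression — blocked (Principle C).
— Grace: object of the matrix clause; c-commands the pronoun but lies outside its binding domain — allowed.
— Uma: subject of the clause headed by 'compared'; is c-commanded by the pronoun; coreference would bind this R-expression — blocked (Principle C).
— Zara: subject of the clause headed by 'suspected'; is c-commanded by the pronoun; coreference would bind this R-expression — blocked (Principle C).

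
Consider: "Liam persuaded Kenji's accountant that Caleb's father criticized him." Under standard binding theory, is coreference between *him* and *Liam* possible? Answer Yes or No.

Yes

*Liam* is an R-expression; Principle C requires it to be free (not bound by any c-commanding expression).
— him: object of the clause headed by 'criticized'; the pronoun does not c-command the R-expression — coreference allowed.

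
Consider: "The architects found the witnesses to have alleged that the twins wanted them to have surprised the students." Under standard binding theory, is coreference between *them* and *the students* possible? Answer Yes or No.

*the students* is an R-expression; Principle C requires it to be free (not bound by any c-commanding expression).
— them: subject of the clause headed by 'surprised'; the pronoun c-commands the R-expression — coreference blocked (Principle C).

No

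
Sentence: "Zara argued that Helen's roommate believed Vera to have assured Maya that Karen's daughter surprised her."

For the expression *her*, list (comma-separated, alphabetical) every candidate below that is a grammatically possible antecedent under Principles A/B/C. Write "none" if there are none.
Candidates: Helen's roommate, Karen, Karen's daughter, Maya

Helen's roommate, Karen, Maya

*her* is a pronoun; Principle B requires it to be free in its binding domain — the clause headed by 'surprised'.
— Helen's roommate: subject of the clause headed by 'believed'; c-commands the pronoun but lies outside its binding domain — allowed.
— Karen: possessor inside the subject DP of the clause headed by 'surprised'; does not c-command the pronoun — Principle B does not apply; allowed.
— Karen's daughter: subject of the clause headed by 'surprised'; c-commands the pronoun within its binding domain — blocked (Principle B).
— Maya: object of the clause headed by 'assured'; c-commands the pronoun but lies outside its binding domain — allowed.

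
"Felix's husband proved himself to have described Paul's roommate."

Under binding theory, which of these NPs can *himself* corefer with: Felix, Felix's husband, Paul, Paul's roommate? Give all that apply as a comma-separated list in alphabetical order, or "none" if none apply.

Felix's husband

*himself* is a reflexive; Principle A requires it to be bound within its binding domain — the matrix clause.
— Felix: possessor inside the subject DP of the matrix clause; does not c-command the reflexive — cannot bind it (Principle A).
— Felix's husband: subject of the matrix clause; c-commands the reflexive within its binding domain — allowed (Principle A).
— Paul: possessor inside the object DP of the clause headed by 'described'; does not c-command the reflexive — cannot bind it (Principle A).
— Paul's roommate: object of the clause headed by 'described'; does not c-command the reflexive — cannot bind it (Principle A).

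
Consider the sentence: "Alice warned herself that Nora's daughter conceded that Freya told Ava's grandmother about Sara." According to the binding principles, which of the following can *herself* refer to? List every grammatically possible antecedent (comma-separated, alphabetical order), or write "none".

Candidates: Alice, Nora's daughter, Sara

Alice

*herself* is a reflexive; Principle A requires it to be bound within its binding domain — the matrix clause.
— Alice: subject of the matrix clause; c-commands the reflexive within its binding domain — allowed (Principle A).
— Nora's daughter: subject of the clause headed by 'conceded'; does not c-command the reflexive — cannot bind it (Principle A).
— Sara: second object of the clause headed by 'told'; does not c-command the reflexive — cannot bind it (Principle A).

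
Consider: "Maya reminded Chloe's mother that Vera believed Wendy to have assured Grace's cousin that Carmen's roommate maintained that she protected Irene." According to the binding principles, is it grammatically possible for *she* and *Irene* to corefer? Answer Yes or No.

No

*she* is a pronoun; Principle B requires it to be free in its binding domain — the clause headed by 'protected'.
— Irene: object of the clause headed by 'protected'; is c-commanded by the pronoun; coreference would bind this R-expression — blocked (Principle C).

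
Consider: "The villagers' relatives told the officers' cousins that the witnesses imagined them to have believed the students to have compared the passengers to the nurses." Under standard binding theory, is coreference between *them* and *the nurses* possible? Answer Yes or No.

No

*the nurses* is an R-expression; Principle C requires it to be free (not bound by any c-commanding expression).
— them: subject of the clause headed by 'believed'; the pronoun c-commands the R-expression — coreference blocked (Principle C).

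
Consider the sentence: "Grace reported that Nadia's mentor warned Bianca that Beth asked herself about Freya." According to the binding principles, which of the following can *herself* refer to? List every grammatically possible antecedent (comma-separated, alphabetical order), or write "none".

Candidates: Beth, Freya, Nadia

Beth

*herself* is a reflexive; Principle A requires it to be bound within its binding domain — the clause headed by 'asked'.
— Beth: subject of the clause headed by 'asked'; c-commands the reflexive within its binding domain — allowed (Principle A).
— Freya: second object of the clause headed by 'asked'; does not c-command the reflexive — cannot bind it (Principle A).
— Nadia: possessor inside the subject DP of the clause headed by 'warned'; does not c-command the reflexive — cannot bind it (Principle A).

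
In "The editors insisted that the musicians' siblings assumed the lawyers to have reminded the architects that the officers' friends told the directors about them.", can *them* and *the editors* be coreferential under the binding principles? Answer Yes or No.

*the editors* is an R-expression; Principle C requires it to be free (not bound by any c-commanding expression).
— them: second object of the clause headed by 'told'; the pronoun does not c-command the R-expression — coreference allowed.

Yes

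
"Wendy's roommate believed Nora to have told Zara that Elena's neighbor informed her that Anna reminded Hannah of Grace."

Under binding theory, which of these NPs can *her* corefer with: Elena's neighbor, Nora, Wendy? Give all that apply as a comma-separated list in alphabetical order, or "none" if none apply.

*her* is a pronoun; Principle B requires it to be free in its binding domain — the clause headed by 'informed'.
— Elena's neighbor: subject of the clause headed by 'informed'; c-commands the pronoun within its binding domain — blocked (Principle B).
— Nora: subject of the clause headed by 'told'; c-commands the pronoun but lies outside its binding domain — allowed.
— Wendy: possessor inside the subject DP of the matrix clause; does not c-command the pronoun — Principle B does not apply; allowed.

Nora, Wendy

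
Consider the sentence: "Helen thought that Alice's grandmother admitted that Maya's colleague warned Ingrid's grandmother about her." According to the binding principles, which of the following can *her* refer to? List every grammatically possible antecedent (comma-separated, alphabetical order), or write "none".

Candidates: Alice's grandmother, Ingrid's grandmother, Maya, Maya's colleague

Alice's grandmother, Maya

*her* is a pronoun; Principle B requires it to be free in its binding domain — the clause headed by 'warned'.
— Alice's grandmother: subject of the clause headed by 'admitted'; c-commands the pronoun but lies outside its binding domain — allowed.
— Ingrid's grandmother: object of the clause headed by 'warned'; c-commands the pronoun within its binding domain — blocked (Principle B).
— Maya: possessor inside the subject DP of the clause headed by 'warned'; does not c-command the pronoun — Principle B does not apply; allowed.
— Maya's colleague: subject of the clause headed by 'warned'; c-commands the pronoun within its binding domain — blocked (Principle B).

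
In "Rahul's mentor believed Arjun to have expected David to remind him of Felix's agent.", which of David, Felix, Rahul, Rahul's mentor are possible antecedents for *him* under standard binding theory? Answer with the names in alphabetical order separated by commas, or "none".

*him* is a pronoun; Principle B requires it to be free in its binding domain — the clause headed by 'remind'.
— David: subject of the clause headed by 'remind'; c-commands the pronoun within its binding domain — blocked (Principle B).
— Felix: possessor inside the second object DP of the clause headed by 'remind'; is c-commanded by the pronoun; coreference would bind this R-expression — blocked (Principle C).
— Rahul: possessor inside the subject DP of the matrix clause; does not c-command the pronoun — Principle B does not apply; allowed.
— Rahul's mentor: subject of the matrix clause; c-commands the pronoun but lies outside its binding domain — allowed.

Rahul, Rahul's mentor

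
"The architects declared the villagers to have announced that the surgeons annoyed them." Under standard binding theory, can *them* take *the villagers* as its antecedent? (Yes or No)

*them* is a pronoun; Principle B requires it to be free in its binding domain — the clause headed by 'annoyed'.
— the villagers: subject of the clause headed by 'announced'; c-commands the pronoun but lies outside its binding domain — allowed.

Yes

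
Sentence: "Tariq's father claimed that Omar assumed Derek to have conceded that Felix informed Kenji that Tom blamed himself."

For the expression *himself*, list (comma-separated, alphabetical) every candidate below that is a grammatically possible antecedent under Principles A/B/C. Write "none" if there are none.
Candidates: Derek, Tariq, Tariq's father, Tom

*himself* is a reflexive; Principle A requires it to be bound within its binding domain — the clause headed by 'blamed'.
— Derek: subject of the clause headed by 'conceded'; c-commands the reflexive but lies outside its binding domain — cannot bind it (Principle A).
— Tariq: possessor inside the subject DP of the matrix clause; does not c-command the reflexive — cannot bind it (Principle A).
— Tariq's father: subject of the matrix clause; c-commands the reflexive but lies outside its binding domain — cannot bind it (Principle A).
— Tom: subject of the clause headed by 'blamed'; c-commands the reflexive within its binding domain — allowed (Principle A).

Tom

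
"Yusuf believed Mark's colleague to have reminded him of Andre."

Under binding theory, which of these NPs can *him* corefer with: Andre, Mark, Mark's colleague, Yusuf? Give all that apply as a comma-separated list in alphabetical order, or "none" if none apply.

*him* is a pronoun; Principle B requires it to be free in its binding domain — the clause headed by 'reminded'.
— Andre: second object of the clause headed by 'reminded'; is c-commanded by the pronoun; coreference would bind this R-expression — blocked (Principle C).
— Mark: possessor inside the subject DP of the clause headed by 'reminded'; does not c-command the pronoun — Principle B does not apply; allowed.
— Mark's colleague: subject of the clause headed by 'reminded'; c-commands the pronoun within its binding domain — blocked (Principle B).
— Yusuf: subject of the matrix clause; c-commands the pronoun but lies outside its binding domain — allowed.

Mark, Yusuf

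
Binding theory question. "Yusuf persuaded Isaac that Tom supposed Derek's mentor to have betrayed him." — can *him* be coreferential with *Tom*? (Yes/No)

Yes

*him* is a pronoun; Principle B requires it to be free in its binding domain — the clause headed by 'betrayed'.
— Tom: subject of the clause headed by 'supposed'; c-commands the pronoun but lies outside its binding domain — allowed.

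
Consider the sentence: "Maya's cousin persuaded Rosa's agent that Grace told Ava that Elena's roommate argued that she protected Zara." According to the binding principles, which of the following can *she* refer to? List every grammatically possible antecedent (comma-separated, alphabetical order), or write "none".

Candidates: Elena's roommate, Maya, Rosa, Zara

*she* is a pronoun; Principle B requires it to be free in its binding domain — the clause headed by 'protected'.
— Elena's roommate: subject of the clause headed by 'argued'; c-commands the pronoun but lies outside its binding domain — allowed.
— Maya: possessor inside the subject DP of the matrix clause; does not c-command the pronoun — Principle B does not apply; allowed.
— Rosa: possessor inside the object DP of the matrix clause; does not c-command the pronoun — Principle B does not apply; allowed.
— Zara: object of the clause headed by 'protected'; is c-commanded by the pronoun; coreference would bind this R-expression — blocked (Principle C).

Elena's roommate, Maya, Rosa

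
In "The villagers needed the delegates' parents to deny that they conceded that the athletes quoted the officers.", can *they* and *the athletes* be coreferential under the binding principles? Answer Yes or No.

*the athletes* is an R-expression; Principle C requires it to be free (not bound by any c-commanding expression).
— they: subject of the clause headed by 'conceded'; the pronoun c-commands the R-expression — coreference blocked (Principle C).

No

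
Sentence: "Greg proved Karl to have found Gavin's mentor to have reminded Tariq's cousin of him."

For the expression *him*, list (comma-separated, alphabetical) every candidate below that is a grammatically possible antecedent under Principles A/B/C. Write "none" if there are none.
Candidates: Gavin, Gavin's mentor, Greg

*him* is a pronoun; Principle B requires it to be free in its binding domain — the clause headed by 'reminded'.
— Gavin: possessor inside the subject DP of the clause headed by 'reminded'; does not c-command the pronoun — Principle B does not apply; allowed.
— Gavin's mentor: subject of the clause headed by 'reminded'; c-commands the pronoun within its binding domain — blocked (Principle B).
— Greg: subject of the matrix clause; c-commands the pronoun but lies outside its binding domain — allowed.

Gavin, Greg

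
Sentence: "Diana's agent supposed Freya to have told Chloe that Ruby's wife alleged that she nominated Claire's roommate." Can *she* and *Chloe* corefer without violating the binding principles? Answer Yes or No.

*Chloe* is an R-expression; Principle C requires it to be free (not bound by any c-commanding expression).
— she: subject of the clause headed by 'nominated'; the pronoun does not c-command the R-expression — coreference allowed.

Yes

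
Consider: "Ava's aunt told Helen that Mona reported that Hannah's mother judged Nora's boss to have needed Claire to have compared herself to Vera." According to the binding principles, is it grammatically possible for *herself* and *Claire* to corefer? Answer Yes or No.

*herself* is a reflexive; Principle A requires it to be bound within its binding domain — the clause headed by 'compared'.
— Claire: subject of the clause headed by 'compared'; c-commands the reflexive within its binding domain — allowed (Principle A).

Yes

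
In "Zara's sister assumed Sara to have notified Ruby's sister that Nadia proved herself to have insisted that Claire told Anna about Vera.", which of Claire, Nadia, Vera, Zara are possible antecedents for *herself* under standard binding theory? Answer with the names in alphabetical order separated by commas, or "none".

*herself* is a reflexive; Principle A requires it to be bound within its binding domain — the clause headed by 'proved'.
— Claire: subject of the clause headed by 'told'; does not c-command the reflexive — cannot bind it (Principle A).
— Nadia: subject of the clause headed by 'proved'; c-commands the reflexive within its binding domain — allowed (Principle A).
— Vera: second object of the clause headed by 'told'; does not c-command the reflexive — cannot bind it (Principle A).
— Zara: possessor inside the subject DP of the matrix clause; does not c-command the reflexive — cannot bind it (Principle A).

Nadia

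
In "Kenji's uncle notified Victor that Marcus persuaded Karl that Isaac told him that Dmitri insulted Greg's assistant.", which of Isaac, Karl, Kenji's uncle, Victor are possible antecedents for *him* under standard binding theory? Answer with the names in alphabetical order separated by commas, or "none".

*him* is a pronoun; Principle B requires it to be free in its binding domain — the clause headed by 'told'.
— Isaac: subject of the clause headed by 'told'; c-commands the pronoun within its binding domain — blocked (Principle B).
— Karl: object of the clause headed by 'persuaded'; c-commands the pronoun but lies outside its binding domain — allowed.
— Kenji's uncle: subject of the matrix clause; c-commands the pronoun but lies outside its binding domain — allowed.
— Victor: object of the matrix clause; c-commands the pronoun but lies outside its binding domain — allowed.

Karl, Kenji's uncle, Victor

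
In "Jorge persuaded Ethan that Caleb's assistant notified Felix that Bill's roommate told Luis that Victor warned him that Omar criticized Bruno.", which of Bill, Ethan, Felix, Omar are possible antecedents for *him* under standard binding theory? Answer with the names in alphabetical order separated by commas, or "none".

*him* is a pronoun; Principle B requires it to be free in its binding domain — the clause headed by 'warned'.
— Bill: possessor inside the subject DP of the clause headed by 'told'; does not c-command the pronoun — Principle B does not apply; allowed.
— Ethan: object of the matrix clause; c-commands the pronoun but lies outside its binding domain — allowed.
— Felix: object of the clause headed by 'notified'; c-commands the pronoun but lies outside its binding domain — allowed.
— Omar: subject of the clause headed by 'criticized'; is c-commanded by the pronoun; coreference would bind this R-expression — blocked (Principle C).

Bill, Ethan, Felix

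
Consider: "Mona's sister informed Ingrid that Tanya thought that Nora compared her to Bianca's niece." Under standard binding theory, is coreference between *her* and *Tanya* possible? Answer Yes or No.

Yes

*Tanya* is an R-expression; Principle C requires it to be free (not bound by any c-commanding expression).
— her: object of the clause headed by 'compared'; the pronoun does not c-command the R-expression — coreference allowed.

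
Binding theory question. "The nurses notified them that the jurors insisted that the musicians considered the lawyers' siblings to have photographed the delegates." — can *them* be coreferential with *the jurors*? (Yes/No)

*them* is a pronoun; Principle B requires it to be free in its binding domain — the matrix clause.
— the jurors: subject of the clause headed by 'insisted'; is c-commanded by the pronoun; coreference would bind this R-expression — blocked (Principle C).

No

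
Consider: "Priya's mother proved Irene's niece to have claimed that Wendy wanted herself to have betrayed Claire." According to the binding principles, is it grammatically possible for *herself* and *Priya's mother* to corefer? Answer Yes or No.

No

*herself* is a reflexive; Principle A requires it to be bound within its binding domain — the clause headed by 'wanted'.
— Priya's mother: subject of the matrix clause; c-commands the reflexive but lies outside its binding domain — cannot bind it (Principle A).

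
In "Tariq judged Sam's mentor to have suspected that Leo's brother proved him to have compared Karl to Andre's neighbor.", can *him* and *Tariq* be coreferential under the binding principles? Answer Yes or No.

Yes

*Tariq* is an R-expression; Principle C requires it to be free (not bound by any c-commanding expression).
— him: subject of the clause headed by 'compared'; the pronoun does not c-command the R-expression — coreference allowed.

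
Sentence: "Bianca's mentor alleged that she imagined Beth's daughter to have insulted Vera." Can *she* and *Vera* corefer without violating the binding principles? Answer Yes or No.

No

*Vera* is an R-expression; Principle C requires it to be free (not bound by any c-commanding expression).
— she: subject of the clause headed by 'imagined'; the pronoun c-commands the R-expression — coreference blocked (Principle C).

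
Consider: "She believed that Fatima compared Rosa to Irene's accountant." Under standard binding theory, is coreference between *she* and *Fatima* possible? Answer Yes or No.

No

*Fatima* is an R-expression; Principle C requires it to be free (not bound by any c-commanding expression).
— she: subject of the matrix clause; the pronoun c-commands the R-expression — coreference blocked (Principle C).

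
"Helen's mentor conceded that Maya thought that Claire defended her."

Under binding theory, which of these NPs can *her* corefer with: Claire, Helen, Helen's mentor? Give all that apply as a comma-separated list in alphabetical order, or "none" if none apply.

*her* is a pronoun; Principle B requires it to be free in its binding domain — the clause headed by 'defended'.
— Claire: subject of the clause headed by 'defended'; c-commands the pronoun within its binding domain — blocked (Principle B).
— Helen: possessor inside the subject DP of the matrix clause; does not c-command the pronoun — Principle B does not apply; allowed.
— Helen's mentor: subject of the matrix clause; c-commands the pronoun but lies outside its binding domain — allowed.

Helen, Helen's mentor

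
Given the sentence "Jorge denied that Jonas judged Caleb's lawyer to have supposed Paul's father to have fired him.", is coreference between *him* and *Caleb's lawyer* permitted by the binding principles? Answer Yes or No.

Yes

*him* is a pronoun; Principle B requires it to be free in its binding domain — the clause headed by 'fired'.
— Caleb's lawyer: subject of the clause headed by 'supposed'; c-commands the pronoun but lies outside its binding domain — allowed.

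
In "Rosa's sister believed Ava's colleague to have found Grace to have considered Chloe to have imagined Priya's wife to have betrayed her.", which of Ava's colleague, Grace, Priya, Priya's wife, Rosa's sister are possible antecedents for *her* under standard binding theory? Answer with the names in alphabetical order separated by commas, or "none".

*her* is a pronoun; Principle B requires it to be free in its binding domain — the clause headed by 'betrayed'.
— Ava's colleague: subject of the clause headed by 'found'; c-commands the pronoun but lies outside its binding domain — allowed.
— Grace: subject of the clause headed by 'considered'; c-commands the pronoun but lies outside its binding domain — allowed.
— Priya: possessor inside the subject DP of the clause headed by 'betrayed'; does not c-command the pronoun — Principle B does not apply; allowed.
— Priya's wife: subject of the clause headed by 'betrayed'; c-commands the pronoun within its binding domain — blocked (Principle B).
— Rosa's sister: subject of the matrix clause; c-commands the pronoun but lies outside its binding domain — allowed.

Ava's colleague, Grace, Priya, Rosa's sister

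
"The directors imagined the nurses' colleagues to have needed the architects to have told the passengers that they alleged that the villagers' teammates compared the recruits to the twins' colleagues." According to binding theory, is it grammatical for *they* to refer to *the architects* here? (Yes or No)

Yes

*the architects* is an R-expression; Principle C requires it to be free (not bound by any c-commanding expression).
— they: subject of the clause headed by 'alleged'; the pronoun does not c-command the R-expression — coreference allowed.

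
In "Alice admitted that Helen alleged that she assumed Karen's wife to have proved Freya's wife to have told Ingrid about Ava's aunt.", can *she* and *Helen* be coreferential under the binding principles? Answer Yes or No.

*Helen* is an R-expression; Principle C requires it to be free (not bound by any c-commanding expression).
— she: subject of the clause headed by 'assumed'; the pronoun does not c-command the R-expression — coreference allowed.

Yes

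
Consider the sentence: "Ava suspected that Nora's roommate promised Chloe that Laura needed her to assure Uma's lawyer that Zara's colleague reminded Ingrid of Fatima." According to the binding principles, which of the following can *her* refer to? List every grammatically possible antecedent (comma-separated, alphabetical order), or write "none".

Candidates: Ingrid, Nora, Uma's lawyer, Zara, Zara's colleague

*her* is a pronoun; Principle B requires it to be free in its binding domain — the clause headed by 'needed'.
— Ingrid: object of the clause headed by 'reminded'; is c-commanded by the pronoun; coreference would bind this R-expression — blocked (Principle C).
— Nora: possessor inside the subject DP of the clause headed by 'promised'; does not c-command the pronoun — Principle B does not apply; allowed.
— Uma's lawyer: object of the clause headed by 'assure'; is c-commanded by the pronoun; coreference would bind this R-expression — blocked (Principle C).
— Zara: possessor inside the subject DP of the clause headed by 'reminded'; is c-commanded by the pronoun; coreference would bind this R-expression — blocked (Principle C).
— Zara's colleague: subject of the clause headed by 'reminded'; is c-commanded by the pronoun; coreference would bind this R-expression — blocked (Principle C).

Nora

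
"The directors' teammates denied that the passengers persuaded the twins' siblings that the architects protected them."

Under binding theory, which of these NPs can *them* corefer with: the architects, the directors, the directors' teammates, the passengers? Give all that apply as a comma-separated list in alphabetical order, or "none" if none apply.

the directors, the directors' teammates, the passengers

*them* is a pronoun; Principle B requires it to be free in its binding domain — the clause headed by 'protected'.
— the architects: subject of the clause headed by 'protected'; c-commands the pronoun within its binding domain — blocked (Principle B).
— the directors: possessor inside the subject DP of the matrix clause; does not c-command the pronoun — Principle B does not apply; allowed.
— the directors' teammates: subject of the matrix clause; c-commands the pronoun but lies outside its binding domain — allowed.
— the passengers: subject of the clause headed by 'persuaded'; c-commands the pronoun but lies outside its binding domain — allowed.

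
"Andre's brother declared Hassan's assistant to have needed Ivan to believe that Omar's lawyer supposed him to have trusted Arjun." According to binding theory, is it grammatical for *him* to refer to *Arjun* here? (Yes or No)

*Arjun* is an R-expression; Principle C requires it to be free (not bound by any c-commanding expression).
— him: subject of the clause headed by 'trusted'; the pronoun c-commands the R-expression — coreference blocked (Principle C).

No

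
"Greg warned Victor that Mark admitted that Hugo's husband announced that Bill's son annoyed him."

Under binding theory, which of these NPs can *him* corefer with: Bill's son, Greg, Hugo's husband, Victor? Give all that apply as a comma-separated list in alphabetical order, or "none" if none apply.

Greg, Hugo's husband, Victor

*him* is a pronoun; Principle B requires it to be free in its binding domain — the clause headed by 'annoyed'.
— Bill's son: subject of the clause headed by 'annoyed'; c-commands the pronoun within its binding domain — blocked (Principle B).
— Greg: subject of the matrix clause; c-commands the pronoun but lies outside its binding domain — allowed.
— Hugo's husband: subject of the clause headed by 'announced'; c-commands the pronoun but lies outside its binding domain — allowed.
— Victor: object of the matrix clause; c-commands the pronoun but lies outside its binding domain — allowed.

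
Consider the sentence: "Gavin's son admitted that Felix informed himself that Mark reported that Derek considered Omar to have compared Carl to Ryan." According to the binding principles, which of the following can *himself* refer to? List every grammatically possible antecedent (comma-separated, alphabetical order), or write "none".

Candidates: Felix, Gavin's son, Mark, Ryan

*himself* is a reflexive; Principle A requires it to be bound within its binding domain — the clause headed by 'informed'.
— Felix: subject of the clause headed by 'informed'; c-commands the reflexive within its binding domain — allowed (Principle A).
— Gavin's son: subject of the matrix clause; c-commands the reflexive but lies outside its binding domain — cannot bind it (Principle A).
— Mark: subject of the clause headed by 'reported'; does not c-command the reflexive — cannot bind it (Principle A).
— Ryan: second object of the clause headed by 'compared'; does not c-command the reflexive — cannot bind it (Principle A).

Felix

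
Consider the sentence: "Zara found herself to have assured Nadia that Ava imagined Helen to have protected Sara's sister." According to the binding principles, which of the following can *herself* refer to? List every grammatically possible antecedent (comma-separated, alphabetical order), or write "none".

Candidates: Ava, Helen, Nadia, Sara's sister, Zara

*herself* is a reflexive; Principle A requires it to be bound within its binding domain — the matrix clause.
— Ava: subject of the clause headed by 'imagined'; does not c-command the reflexive — cannot bind it (Principle A).
— Helen: subject of the clause headed by 'protected'; does not c-command the reflexive — cannot bind it (Principle A).
— Nadia: object of the clause headed by 'assured'; does not c-command the reflexive — cannot bind it (Principle A).
— Sara's sister: object of the clause headed by 'protected'; does not c-command the reflexive — cannot bind it (Principle A).
— Zara: subject of the matrix clause; c-commands the reflexive within its binding domain — allowed (Principle A).

Zara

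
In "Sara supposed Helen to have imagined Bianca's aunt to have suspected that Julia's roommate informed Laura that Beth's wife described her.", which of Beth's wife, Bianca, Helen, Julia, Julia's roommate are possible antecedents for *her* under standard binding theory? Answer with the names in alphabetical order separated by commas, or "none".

*her* is a pronoun; Principle B requires it to be free in its binding domain — the clause headed by 'described'.
— Beth's wife: subject of the clause headed by 'described'; c-commands the pronoun within its binding domain — blocked (Principle B).
— Bianca: possessor inside the subject DP of the clause headed by 'suspected'; does not c-command the pronoun — Principle B does not apply; allowed.
— Helen: subject of the clause headed by 'imagined'; c-commands the pronoun but lies outside its binding domain — allowed.
— Julia: possessor inside the subject DP of the clause headed by 'informed'; does not c-command the pronoun — Principle B does not apply; allowed.
— Julia's roommate: subject of the clause headed by 'informed'; c-commands the pronoun but lies outside its binding domain — allowed.

Bianca, Helen, Julia, Julia's roommate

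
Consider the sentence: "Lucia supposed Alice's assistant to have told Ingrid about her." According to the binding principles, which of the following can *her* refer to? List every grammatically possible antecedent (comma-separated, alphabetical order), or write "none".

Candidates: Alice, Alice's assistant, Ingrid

Alice

*her* is a pronoun; Principle B requires it to be free in its binding domain — the clause headed by 'told'.
— Alice: possessor inside the subject DP of the clause headed by 'told'; does not c-command the pronoun — Principle B does not apply; allowed.
— Alice's assistant: subject of the clause headed by 'told'; c-commands the pronoun within its binding domain — blocked (Principle B).
— Ingrid: object of the clause headed by 'told'; c-commands the pronoun within its binding domain — blocked (Principle B).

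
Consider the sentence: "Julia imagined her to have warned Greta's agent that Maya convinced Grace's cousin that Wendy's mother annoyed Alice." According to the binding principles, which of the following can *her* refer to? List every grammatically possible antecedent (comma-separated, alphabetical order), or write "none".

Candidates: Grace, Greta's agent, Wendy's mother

none

*her* is a pronoun; Principle B requires it to be free in its binding domain — the matrix clause.
— Grace: possessor inside the object DP of the clause headed by 'convinced'; is c-commanded by the pronoun; coreference would bind this R-expression — blocked (Principle C).
— Greta's agent: object of the clause headed by 'warned'; is c-commanded by the pronoun; coreference would bind this R-expression — blocked (Principle C).
— Wendy's mother: subject of the clause headed by 'annoyed'; is c-commanded by the pronoun; coreference would bind this R-expression — blocked (Principle C).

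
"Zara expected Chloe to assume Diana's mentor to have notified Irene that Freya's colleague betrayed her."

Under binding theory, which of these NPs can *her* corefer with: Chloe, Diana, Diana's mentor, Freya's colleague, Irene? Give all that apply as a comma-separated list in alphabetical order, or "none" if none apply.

*her* is a pronoun; Principle B requires it to be free in its binding domain — the clause headed by 'betrayed'.
— Chloe: subject of the clause headed by 'assume'; c-commands the pronoun but lies outside its binding domain — allowed.
— Diana: possessor inside the subject DP of the clause headed by 'notified'; does not c-command the pronoun — Principle B does not apply; allowed.
— Diana's mentor: subject of the clause headed by 'notified'; c-commands the pronoun but lies outside its binding domain — allowed.
— Freya's colleague: subject of the clause headed by 'betrayed'; c-commands the pronoun within its binding domain — blocked (Principle B).
— Irene: object of the clause headed by 'notified'; c-commands the pronoun but lies outside its binding domain — allowed.

Chloe, Diana, Diana's mentor, Irene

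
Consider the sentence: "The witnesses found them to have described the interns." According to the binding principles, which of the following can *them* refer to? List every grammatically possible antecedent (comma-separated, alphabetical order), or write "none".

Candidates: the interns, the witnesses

*them* is a pronoun; Principle B requires it to be free in its binding domain — the matrix clause.
— the interns: object of the clause headed by 'described'; is c-commanded by the pronoun; coreference would bind this R-expression — blocked (Principle C).
— the witnesses: subject of the matrix clause; c-commands the pronoun within its binding domain — blocked (Principle B).

none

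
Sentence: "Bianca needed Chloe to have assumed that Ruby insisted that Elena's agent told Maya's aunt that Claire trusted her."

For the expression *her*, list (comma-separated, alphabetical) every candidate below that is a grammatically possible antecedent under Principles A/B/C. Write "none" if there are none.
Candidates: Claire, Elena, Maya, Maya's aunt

*her* is a pronoun; Principle B requires it to be free in its binding domain — the clause headed by 'trusted'.
— Claire: subject of the clause headed by 'trusted'; c-commands the pronoun within its binding domain — blocked (Principle B).
— Elena: possessor inside the subject DP of the clause headed by 'told'; does not c-command the pronoun — Principle B does not apply; allowed.
— Maya: possessor inside the object DP of the clause headed by 'told'; does not c-command the pronoun — Principle B does not apply; allowed.
— Maya's aunt: object of the clause headed by 'told'; c-commands the pronoun but lies outside its binding domain — allowed.

Elena, Maya, Maya's aunt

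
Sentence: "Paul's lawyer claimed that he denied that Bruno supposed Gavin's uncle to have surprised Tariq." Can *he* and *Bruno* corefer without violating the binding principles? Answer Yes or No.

No

*Bruno* is an R-expression; Principle C requires it to be free (not bound by any c-commanding expression).
— he: subject of the clause headed by 'denied'; the pronoun c-commands the R-expression — coreference blocked (Principle C).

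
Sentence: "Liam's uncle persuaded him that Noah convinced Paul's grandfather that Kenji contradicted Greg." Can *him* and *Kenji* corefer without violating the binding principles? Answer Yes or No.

*Kenji* is an R-expression; Principle C requires it to be free (not bound by any c-commanding expression).
— him: object of the matrix clause; the pronoun c-commands the R-expression — coreference blocked (Principle C).

No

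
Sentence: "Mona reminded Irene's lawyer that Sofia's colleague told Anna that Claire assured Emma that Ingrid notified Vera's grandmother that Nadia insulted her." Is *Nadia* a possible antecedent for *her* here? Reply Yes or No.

No

*her* is a pronoun; Principle B requires it to be free in its binding domain — the clause headed by 'insulted'.
— Nadia: subject of the clause headed by 'insulted'; c-commands the pronoun within its binding domain — blocked (Principle B).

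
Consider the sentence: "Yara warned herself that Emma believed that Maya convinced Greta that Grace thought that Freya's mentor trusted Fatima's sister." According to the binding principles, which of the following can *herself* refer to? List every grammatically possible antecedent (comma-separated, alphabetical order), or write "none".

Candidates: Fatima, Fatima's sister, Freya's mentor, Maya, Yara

Yara

*herself* is a reflexive; Principle A requires it to be bound within its binding domain — the matrix clause.
— Fatima: possessor inside the object DP of the clause headed by 'trusted'; does not c-command the reflexive — cannot bind it (Principle A).
— Fatima's sister: object of the clause headed by 'trusted'; does not c-command the reflexive — cannot bind it (Principle A).
— Freya's mentor: subject of the clause headed by 'trusted'; does not c-command the reflexive — cannot bind it (Principle A).
— Maya: subject of the clause headed by 'convinced'; does not c-command the reflexive — cannot bind it (Principle A).
— Yara: subject of the matrix clause; c-commands the reflexive within its binding domain — allowed (Principle A).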